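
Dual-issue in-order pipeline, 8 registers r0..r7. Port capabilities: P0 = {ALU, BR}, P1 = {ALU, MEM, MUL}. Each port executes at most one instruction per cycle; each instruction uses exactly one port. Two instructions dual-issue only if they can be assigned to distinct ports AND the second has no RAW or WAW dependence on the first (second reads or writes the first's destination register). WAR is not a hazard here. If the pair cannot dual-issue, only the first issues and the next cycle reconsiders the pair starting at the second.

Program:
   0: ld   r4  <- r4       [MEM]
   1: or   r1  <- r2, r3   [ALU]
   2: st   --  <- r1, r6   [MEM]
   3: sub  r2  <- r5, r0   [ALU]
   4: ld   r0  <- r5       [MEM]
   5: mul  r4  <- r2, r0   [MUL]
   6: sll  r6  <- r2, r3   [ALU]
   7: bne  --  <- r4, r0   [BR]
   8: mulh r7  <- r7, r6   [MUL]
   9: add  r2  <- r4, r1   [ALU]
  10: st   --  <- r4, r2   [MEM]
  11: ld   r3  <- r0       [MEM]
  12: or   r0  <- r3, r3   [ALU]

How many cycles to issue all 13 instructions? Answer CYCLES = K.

CYCLES = 9

#0 head=0: ld.MEM or.ALU i0&i1 2-wide
#1 head=2: st.MEM sub.ALU i2&i3 2-wide
#2 head=4: ld.MEM i4 no-port MEM/MUL
#3 head=5: mul.MUL sll.ALU i5&i6 2-wide
#4 head=7: bne.BR mulh.MUL i7&i8 2-wide
#5 head=9: add.ALU i9 RAW r2
#6 head=10: st.MEM i10 no-port MEM/MEM
#7 head=11: ld.MEM i11 RAW r3
#8 head=12: or.ALU i12 tail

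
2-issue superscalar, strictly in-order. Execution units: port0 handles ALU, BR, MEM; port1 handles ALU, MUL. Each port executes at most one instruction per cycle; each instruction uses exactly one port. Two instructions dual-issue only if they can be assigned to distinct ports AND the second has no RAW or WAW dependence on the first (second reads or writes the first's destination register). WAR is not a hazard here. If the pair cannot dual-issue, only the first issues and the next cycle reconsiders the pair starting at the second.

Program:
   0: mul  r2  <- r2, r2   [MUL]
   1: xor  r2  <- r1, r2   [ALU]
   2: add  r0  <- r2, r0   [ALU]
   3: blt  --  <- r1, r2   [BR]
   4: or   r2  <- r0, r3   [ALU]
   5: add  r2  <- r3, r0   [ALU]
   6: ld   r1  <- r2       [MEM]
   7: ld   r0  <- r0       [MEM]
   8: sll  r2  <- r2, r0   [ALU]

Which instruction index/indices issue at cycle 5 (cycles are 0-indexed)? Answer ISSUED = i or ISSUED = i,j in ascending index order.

c0: i0 mul  RAW+WAW r2
c1: i1 xor  RAW r2
c2: i2/i3 add;blt  dual
c3: i4 or  WAW r2
c4: i5 add  RAW r2
c5: i6 ld  no-port MEM/MEM
c6: i7 ld  RAW r0
c7: i8 sll  tail

ISSUED = 6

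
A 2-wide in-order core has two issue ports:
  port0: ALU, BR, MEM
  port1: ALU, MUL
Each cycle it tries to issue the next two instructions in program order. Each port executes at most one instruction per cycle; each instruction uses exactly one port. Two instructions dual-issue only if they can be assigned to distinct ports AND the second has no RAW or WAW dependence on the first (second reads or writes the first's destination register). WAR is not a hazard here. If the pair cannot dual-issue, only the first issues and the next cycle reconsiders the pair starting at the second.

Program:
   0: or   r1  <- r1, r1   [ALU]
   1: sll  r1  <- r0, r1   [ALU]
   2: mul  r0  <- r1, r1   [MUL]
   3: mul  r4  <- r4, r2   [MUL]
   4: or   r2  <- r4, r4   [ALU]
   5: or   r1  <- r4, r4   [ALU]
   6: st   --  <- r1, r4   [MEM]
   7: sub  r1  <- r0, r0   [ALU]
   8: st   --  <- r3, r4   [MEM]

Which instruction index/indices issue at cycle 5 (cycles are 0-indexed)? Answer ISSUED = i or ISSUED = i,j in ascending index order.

#0 head=0: or.ALU i0 RAW+WAW r1
#1 head=1: sll.ALU i1 RAW r1
#2 head=2: mul.MUL i2 no-port MUL/MUL
#3 head=3: mul.MUL i3 RAW r4
#4 head=4: or.ALU;or.ALU i4+i5 pair
#5 head=6: st.MEM;sub.ALU i6+i7 pair
#6 head=8: st.MEM i8 tail

ISSUED = 6,7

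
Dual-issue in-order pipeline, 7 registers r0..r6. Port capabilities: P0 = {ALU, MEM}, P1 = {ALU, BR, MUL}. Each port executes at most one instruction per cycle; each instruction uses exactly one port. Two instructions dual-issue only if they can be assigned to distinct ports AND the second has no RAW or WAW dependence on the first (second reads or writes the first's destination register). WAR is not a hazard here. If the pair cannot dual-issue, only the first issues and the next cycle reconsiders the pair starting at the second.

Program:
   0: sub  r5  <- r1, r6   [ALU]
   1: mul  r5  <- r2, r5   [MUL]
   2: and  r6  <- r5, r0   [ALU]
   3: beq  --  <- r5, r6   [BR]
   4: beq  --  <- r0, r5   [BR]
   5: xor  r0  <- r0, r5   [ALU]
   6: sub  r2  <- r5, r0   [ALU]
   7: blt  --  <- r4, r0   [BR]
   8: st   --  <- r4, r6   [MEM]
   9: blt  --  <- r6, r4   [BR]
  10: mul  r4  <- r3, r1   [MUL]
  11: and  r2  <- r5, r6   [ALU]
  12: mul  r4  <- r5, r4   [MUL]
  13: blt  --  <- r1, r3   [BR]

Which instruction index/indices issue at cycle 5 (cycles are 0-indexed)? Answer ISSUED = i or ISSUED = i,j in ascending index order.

ISSUED = 6,7

t=0 i0:sub ; RAW+WAW r5
t=1 i1:mul ; RAW r5
t=2 i2:and ; RAW r6
t=3 i3:beq ; no-port BR/BR
t=4 i4&i5:beq xor ; dual
t=5 i6&i7:sub blt ; dual
t=6 i8&i9:st blt ; dual
t=7 i10&i11:mul and ; dual
t=8 i12:mul ; no-port MUL/BR
t=9 i13:blt ; tail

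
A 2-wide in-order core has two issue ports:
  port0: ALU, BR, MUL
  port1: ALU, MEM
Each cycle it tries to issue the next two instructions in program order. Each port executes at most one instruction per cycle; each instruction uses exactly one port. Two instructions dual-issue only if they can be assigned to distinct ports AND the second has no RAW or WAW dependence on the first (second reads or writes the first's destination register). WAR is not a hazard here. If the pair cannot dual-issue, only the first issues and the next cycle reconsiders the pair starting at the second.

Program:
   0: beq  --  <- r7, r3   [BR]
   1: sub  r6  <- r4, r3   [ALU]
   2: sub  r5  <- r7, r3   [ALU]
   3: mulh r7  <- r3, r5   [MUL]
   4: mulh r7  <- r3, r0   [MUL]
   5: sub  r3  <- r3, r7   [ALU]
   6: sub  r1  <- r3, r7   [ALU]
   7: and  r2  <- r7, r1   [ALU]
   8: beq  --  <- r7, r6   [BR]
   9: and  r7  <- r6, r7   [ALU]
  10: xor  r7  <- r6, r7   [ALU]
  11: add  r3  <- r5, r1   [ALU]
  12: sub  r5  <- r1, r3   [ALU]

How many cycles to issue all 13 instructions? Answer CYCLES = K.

t=0 i0&i1:beq;sub ; 2-wide
t=1 i2:sub ; RAW r5
t=2 i3:mulh ; no-port MUL/MUL
t=3 i4:mulh ; RAW r7
t=4 i5:sub ; RAW r3
t=5 i6:sub ; RAW r1
t=6 i7&i8:and;beq ; 2-wide
t=7 i9:and ; RAW+WAW r7
t=8 i10&i11:xor;add ; 2-wide
t=9 i12:sub ; tail

CYCLES = 10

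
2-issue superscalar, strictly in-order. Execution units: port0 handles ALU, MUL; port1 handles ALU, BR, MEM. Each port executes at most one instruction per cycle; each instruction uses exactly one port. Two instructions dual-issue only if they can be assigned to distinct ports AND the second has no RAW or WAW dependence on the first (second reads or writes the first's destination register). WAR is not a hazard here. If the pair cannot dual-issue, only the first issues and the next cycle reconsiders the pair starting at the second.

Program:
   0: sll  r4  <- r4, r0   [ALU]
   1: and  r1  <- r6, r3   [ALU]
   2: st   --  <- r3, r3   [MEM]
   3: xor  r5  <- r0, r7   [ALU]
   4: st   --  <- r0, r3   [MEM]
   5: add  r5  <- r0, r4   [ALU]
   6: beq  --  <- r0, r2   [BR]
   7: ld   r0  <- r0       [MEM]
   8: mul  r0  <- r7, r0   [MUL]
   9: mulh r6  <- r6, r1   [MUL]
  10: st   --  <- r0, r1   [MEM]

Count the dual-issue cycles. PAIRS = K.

#0 head=0: sll.ALU+and.ALU i0&i1 pair
#1 head=2: st.MEM+xor.ALU i2&i3 pair
#2 head=4: st.MEM+add.ALU i4&i5 pair
#3 head=6: beq.BR i6 no-port BR/MEM
#4 head=7: ld.MEM i7 RAW+WAW r0
#5 head=8: mul.MUL i8 no-port MUL/MUL
#6 head=9: mulh.MUL+st.MEM i9&i10 pair

PAIRS = 4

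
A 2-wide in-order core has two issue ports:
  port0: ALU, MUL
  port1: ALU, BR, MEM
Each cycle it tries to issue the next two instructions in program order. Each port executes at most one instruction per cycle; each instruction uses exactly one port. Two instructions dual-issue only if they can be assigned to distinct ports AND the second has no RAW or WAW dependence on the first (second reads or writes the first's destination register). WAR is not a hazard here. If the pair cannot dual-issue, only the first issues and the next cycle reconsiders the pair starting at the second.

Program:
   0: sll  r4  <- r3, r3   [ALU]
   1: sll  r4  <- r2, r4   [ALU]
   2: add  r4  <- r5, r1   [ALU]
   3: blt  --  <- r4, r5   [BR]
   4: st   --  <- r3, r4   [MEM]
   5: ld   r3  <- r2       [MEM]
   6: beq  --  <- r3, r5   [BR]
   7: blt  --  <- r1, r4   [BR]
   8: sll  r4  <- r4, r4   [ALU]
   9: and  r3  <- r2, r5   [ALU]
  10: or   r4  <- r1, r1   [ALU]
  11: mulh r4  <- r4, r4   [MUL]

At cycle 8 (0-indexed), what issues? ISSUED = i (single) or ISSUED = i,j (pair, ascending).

ISSUED = 9,10

  cy0 -> i0 (sll) RAW+WAW r4
  cy1 -> i1 (sll) WAW r4
  cy2 -> i2 (add) RAW r4
  cy3 -> i3 (blt) no-port BR/MEM
  cy4 -> i4 (st) no-port MEM/MEM
  cy5 -> i5 (ld) no-port MEM/BR
  cy6 -> i6 (beq) no-port BR/BR
  cy7 -> i7&i8 (blt sll) dual
  cy8 -> i9&i10 (and or) dual
  cy9 -> i11 (mulh) tail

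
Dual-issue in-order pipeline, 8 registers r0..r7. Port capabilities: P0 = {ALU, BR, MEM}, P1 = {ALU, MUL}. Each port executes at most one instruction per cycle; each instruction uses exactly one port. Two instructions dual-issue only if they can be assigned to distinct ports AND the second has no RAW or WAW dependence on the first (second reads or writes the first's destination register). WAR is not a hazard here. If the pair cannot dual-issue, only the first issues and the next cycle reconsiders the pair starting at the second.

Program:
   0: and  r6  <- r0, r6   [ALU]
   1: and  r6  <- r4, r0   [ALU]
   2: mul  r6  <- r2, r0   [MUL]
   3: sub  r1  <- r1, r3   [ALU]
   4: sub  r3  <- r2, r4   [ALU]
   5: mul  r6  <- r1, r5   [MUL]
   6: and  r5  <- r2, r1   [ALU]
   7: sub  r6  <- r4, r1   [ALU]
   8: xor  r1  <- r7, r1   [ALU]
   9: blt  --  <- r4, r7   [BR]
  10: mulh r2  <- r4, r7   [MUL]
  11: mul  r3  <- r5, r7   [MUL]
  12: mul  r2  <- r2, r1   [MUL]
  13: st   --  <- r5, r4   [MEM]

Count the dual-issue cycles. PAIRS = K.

  cy0 -> i0 (and) WAW r6
  cy1 -> i1 (and) WAW r6
  cy2 -> i2+i3 (mul+sub) dual
  cy3 -> i4+i5 (sub+mul) dual
  cy4 -> i6+i7 (and+sub) dual
  cy5 -> i8+i9 (xor+blt) dual
  cy6 -> i10 (mulh) no-port MUL/MUL
  cy7 -> i11 (mul) no-port MUL/MUL
  cy8 -> i12+i13 (mul+st) dual

PAIRS = 5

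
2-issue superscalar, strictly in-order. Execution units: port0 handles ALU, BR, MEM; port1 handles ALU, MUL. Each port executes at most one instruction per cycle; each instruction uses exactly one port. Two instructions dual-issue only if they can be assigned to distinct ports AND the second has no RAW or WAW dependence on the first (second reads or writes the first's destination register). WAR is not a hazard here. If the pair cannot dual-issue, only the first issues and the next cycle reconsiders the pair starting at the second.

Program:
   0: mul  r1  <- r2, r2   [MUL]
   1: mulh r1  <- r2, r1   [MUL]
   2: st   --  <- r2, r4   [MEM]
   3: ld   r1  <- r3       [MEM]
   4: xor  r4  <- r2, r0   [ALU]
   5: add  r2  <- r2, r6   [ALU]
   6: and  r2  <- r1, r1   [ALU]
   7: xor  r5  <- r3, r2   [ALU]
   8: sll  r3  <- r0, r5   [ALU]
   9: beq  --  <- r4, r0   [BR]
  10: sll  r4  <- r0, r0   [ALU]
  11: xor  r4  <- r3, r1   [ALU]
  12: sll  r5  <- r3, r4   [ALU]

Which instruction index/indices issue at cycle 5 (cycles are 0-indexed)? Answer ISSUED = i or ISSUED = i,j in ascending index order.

  cy0 -> i0 (mul.MUL) no-port MUL/MUL
  cy1 -> i1,i2 (mulh.MUL/st.MEM) pair
  cy2 -> i3,i4 (ld.MEM/xor.ALU) pair
  cy3 -> i5 (add.ALU) WAW r2
  cy4 -> i6 (and.ALU) RAW r2
  cy5 -> i7 (xor.ALU) RAW r5
  cy6 -> i8,i9 (sll.ALU/beq.BR) pair
  cy7 -> i10 (sll.ALU) WAW r4
  cy8 -> i11 (xor.ALU) RAW r4
  cy9 -> i12 (sll.ALU) tail

ISSUED = 7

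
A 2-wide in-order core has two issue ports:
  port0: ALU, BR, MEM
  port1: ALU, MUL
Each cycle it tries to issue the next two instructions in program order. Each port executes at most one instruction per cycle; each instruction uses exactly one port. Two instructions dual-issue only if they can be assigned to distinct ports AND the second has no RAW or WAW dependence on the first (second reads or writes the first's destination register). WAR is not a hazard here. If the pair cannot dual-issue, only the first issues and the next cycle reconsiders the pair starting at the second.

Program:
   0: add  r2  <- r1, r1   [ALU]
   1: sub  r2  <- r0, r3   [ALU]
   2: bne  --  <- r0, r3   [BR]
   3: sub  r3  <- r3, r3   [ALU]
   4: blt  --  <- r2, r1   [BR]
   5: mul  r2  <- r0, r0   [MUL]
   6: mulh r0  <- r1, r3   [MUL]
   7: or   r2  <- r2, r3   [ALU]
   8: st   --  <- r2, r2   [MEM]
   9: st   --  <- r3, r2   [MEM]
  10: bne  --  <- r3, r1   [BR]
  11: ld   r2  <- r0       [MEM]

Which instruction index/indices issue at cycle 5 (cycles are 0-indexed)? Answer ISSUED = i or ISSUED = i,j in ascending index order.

ISSUED = 8

t=0 i0:add ; WAW r2
t=1 i1&i2:sub+bne ; dual
t=2 i3&i4:sub+blt ; dual
t=3 i5:mul ; no-port MUL/MUL
t=4 i6&i7:mulh+or ; dual
t=5 i8:st ; no-port MEM/MEM
t=6 i9:st ; no-port MEM/BR
t=7 i10:bne ; no-port BR/MEM
t=8 i11:ld ; tail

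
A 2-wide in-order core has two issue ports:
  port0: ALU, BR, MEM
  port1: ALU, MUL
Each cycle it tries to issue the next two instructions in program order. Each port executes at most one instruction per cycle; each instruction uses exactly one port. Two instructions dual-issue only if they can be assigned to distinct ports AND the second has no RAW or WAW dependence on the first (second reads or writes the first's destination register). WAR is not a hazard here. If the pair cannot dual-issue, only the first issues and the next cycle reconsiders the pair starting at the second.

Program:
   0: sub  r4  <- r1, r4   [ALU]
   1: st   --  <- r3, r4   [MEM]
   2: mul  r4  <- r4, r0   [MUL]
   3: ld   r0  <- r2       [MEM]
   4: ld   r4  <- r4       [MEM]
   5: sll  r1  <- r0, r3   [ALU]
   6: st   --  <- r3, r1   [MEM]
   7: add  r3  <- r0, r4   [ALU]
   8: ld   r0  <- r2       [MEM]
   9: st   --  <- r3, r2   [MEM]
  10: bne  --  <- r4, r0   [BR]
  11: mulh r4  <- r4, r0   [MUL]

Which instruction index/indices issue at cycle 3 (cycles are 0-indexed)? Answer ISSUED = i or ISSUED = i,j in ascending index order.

ISSUED = 4,5

  cy0 -> i0 (sub) RAW r4
  cy1 -> i1,i2 (st;mul) pair
  cy2 -> i3 (ld) no-port MEM/MEM
  cy3 -> i4,i5 (ld;sll) pair
  cy4 -> i6,i7 (st;add) pair
  cy5 -> i8 (ld) no-port MEM/MEM
  cy6 -> i9 (st) no-port MEM/BR
  cy7 -> i10,i11 (bne;mulh) pair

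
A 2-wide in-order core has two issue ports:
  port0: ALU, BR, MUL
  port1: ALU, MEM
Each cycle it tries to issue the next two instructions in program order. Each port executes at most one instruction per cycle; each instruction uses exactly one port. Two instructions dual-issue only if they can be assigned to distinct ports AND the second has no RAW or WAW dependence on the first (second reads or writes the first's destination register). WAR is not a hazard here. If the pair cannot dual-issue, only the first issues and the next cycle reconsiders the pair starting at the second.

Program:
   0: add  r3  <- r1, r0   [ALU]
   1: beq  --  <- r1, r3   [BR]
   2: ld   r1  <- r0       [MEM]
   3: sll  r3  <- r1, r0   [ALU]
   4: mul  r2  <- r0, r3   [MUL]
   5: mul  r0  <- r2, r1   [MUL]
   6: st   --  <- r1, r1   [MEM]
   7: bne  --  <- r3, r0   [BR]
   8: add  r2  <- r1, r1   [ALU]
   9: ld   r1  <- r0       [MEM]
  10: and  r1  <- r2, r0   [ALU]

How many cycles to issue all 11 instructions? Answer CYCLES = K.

CYCLES = 8

  cy0 -> i0 (add.ALU) RAW r3
  cy1 -> i1+i2 (beq.BR/ld.MEM) 2-wide
  cy2 -> i3 (sll.ALU) RAW r3
  cy3 -> i4 (mul.MUL) no-port MUL/MUL
  cy4 -> i5+i6 (mul.MUL/st.MEM) 2-wide
  cy5 -> i7+i8 (bne.BR/add.ALU) 2-wide
  cy6 -> i9 (ld.MEM) WAW r1
  cy7 -> i10 (and.ALU) tail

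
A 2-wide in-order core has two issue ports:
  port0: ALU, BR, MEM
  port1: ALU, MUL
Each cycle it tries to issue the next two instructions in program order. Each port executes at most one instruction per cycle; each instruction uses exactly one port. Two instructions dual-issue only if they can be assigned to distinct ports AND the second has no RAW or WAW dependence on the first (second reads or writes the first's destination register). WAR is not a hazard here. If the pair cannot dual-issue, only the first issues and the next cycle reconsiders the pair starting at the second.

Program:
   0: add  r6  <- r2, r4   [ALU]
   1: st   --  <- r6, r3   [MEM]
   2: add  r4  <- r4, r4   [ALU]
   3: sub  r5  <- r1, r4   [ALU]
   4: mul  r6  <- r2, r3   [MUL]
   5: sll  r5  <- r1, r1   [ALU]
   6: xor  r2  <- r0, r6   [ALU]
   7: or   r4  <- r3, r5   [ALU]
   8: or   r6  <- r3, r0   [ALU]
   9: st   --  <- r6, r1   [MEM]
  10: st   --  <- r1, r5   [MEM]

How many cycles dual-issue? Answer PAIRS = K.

PAIRS = 4

[0] i0  add.ALU  -- RAW r6
[1] i1&i2  st.MEM add.ALU  -- pair
[2] i3&i4  sub.ALU mul.MUL  -- pair
[3] i5&i6  sll.ALU xor.ALU  -- pair
[4] i7&i8  or.ALU or.ALU  -- pair
[5] i9  st.MEM  -- no-port MEM/MEM
[6] i10  st.MEM  -- tail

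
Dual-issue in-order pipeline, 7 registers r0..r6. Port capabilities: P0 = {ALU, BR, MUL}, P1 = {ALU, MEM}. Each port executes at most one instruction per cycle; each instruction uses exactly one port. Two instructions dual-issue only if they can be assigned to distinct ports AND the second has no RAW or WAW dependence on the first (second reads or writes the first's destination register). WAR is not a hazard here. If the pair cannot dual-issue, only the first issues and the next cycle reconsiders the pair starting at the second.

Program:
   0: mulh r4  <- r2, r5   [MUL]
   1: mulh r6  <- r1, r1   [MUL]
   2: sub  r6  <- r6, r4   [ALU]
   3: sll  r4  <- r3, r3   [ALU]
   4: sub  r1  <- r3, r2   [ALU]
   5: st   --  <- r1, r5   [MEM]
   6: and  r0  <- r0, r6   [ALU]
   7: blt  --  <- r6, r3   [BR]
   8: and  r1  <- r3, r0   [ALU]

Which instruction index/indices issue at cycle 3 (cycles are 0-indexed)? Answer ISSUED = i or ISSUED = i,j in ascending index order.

ISSUED = 4

#0 head=0: mulh.MUL i0 no-port MUL/MUL
#1 head=1: mulh.MUL i1 RAW+WAW r6
#2 head=2: sub.ALU/sll.ALU i2,i3 2-wide
#3 head=4: sub.ALU i4 RAW r1
#4 head=5: st.MEM/and.ALU i5,i6 2-wide
#5 head=7: blt.BR/and.ALU i7,i8 2-wide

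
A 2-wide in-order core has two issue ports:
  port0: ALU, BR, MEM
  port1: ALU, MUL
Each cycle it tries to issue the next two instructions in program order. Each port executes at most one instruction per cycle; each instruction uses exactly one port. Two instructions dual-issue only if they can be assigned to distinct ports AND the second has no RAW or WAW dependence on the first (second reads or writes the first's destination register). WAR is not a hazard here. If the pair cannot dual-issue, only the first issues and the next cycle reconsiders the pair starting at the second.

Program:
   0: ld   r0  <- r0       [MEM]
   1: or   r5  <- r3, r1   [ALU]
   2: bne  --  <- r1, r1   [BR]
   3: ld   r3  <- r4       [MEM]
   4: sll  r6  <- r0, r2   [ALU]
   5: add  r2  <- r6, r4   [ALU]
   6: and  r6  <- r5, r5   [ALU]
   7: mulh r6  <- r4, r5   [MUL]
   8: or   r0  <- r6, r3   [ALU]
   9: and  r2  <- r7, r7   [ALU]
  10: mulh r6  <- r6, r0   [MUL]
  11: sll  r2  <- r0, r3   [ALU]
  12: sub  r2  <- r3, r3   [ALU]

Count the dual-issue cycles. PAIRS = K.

[0] i0/i1  ld or  -- dual
[1] i2  bne  -- no-port BR/MEM
[2] i3/i4  ld sll  -- dual
[3] i5/i6  add and  -- dual
[4] i7  mulh  -- RAW r6
[5] i8/i9  or and  -- dual
[6] i10/i11  mulh sll  -- dual
[7] i12  sub  -- tail

PAIRS = 5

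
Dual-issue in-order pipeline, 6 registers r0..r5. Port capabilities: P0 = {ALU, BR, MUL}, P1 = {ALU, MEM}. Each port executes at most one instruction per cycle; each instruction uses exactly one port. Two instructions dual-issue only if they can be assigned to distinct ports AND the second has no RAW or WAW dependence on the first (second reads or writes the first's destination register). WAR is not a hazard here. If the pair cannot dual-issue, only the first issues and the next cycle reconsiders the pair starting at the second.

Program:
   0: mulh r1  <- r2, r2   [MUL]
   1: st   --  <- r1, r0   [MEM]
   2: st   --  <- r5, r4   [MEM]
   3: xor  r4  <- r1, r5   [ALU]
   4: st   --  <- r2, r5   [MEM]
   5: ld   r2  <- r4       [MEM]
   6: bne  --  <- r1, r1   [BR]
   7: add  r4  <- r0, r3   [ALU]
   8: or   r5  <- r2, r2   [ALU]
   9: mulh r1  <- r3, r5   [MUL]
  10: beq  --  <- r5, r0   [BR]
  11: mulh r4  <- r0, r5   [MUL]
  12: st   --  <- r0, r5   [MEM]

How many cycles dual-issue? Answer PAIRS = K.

#0 head=0: mulh i0 RAW r1
#1 head=1: st i1 no-port MEM/MEM
#2 head=2: st+xor i2&i3 pair
#3 head=4: st i4 no-port MEM/MEM
#4 head=5: ld+bne i5&i6 pair
#5 head=7: add+or i7&i8 pair
#6 head=9: mulh i9 no-port MUL/BR
#7 head=10: beq i10 no-port BR/MUL
#8 head=11: mulh+st i11&i12 pair

PAIRS = 4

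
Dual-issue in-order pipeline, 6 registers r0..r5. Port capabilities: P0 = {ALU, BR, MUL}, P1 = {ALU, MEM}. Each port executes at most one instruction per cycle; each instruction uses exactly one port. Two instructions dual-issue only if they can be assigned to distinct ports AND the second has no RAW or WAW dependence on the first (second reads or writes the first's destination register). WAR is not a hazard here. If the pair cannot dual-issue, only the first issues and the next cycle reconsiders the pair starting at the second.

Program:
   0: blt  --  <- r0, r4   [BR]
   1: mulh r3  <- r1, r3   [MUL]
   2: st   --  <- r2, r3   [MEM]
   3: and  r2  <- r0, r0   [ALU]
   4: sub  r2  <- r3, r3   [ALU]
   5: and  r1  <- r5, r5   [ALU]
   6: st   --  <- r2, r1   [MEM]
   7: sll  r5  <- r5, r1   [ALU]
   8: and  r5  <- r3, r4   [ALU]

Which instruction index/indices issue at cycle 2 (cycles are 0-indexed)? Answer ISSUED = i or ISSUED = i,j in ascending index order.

c0: i0 blt.BR  no-port BR/MUL
c1: i1 mulh.MUL  RAW r3
c2: i2,i3 st.MEM;and.ALU  dual
c3: i4,i5 sub.ALU;and.ALU  dual
c4: i6,i7 st.MEM;sll.ALU  dual
c5: i8 and.ALU  tail

ISSUED = 2,3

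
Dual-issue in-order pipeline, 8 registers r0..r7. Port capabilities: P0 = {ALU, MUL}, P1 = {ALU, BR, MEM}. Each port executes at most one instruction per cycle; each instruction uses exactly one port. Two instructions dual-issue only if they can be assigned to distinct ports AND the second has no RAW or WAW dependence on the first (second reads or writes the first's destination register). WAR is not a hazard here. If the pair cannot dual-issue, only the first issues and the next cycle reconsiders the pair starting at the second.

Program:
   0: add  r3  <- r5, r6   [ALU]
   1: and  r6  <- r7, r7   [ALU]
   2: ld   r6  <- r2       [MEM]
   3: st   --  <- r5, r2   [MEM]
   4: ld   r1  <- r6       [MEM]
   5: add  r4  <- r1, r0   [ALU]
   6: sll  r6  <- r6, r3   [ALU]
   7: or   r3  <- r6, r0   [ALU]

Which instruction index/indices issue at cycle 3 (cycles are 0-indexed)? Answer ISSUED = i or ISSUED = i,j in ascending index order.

c0: i0,i1 add.ALU;and.ALU  2-wide
c1: i2 ld.MEM  no-port MEM/MEM
c2: i3 st.MEM  no-port MEM/MEM
c3: i4 ld.MEM  RAW r1
c4: i5,i6 add.ALU;sll.ALU  2-wide
c5: i7 or.ALU  tail

ISSUED = 4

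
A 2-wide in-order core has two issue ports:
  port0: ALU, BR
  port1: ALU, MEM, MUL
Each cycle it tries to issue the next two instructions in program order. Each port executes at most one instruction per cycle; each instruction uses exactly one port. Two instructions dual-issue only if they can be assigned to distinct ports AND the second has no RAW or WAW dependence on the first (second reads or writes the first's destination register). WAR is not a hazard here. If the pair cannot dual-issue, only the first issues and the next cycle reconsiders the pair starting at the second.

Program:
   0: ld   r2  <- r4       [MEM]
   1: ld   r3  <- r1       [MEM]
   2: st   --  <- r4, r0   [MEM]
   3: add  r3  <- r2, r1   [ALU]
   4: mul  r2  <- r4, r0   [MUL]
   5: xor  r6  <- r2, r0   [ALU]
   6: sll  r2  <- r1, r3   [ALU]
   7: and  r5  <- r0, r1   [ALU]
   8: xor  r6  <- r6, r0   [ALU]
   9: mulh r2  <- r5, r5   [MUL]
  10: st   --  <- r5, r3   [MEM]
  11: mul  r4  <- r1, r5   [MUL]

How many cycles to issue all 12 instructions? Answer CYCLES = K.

CYCLES = 9

t=0 i0:ld.MEM ; no-port MEM/MEM
t=1 i1:ld.MEM ; no-port MEM/MEM
t=2 i2+i3:st.MEM;add.ALU ; 2-wide
t=3 i4:mul.MUL ; RAW r2
t=4 i5+i6:xor.ALU;sll.ALU ; 2-wide
t=5 i7+i8:and.ALU;xor.ALU ; 2-wide
t=6 i9:mulh.MUL ; no-port MUL/MEM
t=7 i10:st.MEM ; no-port MEM/MUL
t=8 i11:mul.MUL ; tail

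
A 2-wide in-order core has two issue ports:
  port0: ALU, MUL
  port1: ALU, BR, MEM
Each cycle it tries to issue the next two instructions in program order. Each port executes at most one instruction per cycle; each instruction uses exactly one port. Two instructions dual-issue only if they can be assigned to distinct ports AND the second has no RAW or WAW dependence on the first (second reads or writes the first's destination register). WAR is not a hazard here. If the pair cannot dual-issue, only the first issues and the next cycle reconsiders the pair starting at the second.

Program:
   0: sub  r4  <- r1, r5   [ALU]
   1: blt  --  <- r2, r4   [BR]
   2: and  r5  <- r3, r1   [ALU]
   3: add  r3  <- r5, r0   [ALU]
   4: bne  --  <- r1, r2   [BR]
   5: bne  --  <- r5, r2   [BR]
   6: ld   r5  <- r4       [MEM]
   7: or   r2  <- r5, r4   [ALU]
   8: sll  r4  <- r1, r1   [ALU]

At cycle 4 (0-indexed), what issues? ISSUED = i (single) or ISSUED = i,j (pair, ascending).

ISSUED = 6

t=0 i0:sub.ALU ; RAW r4
t=1 i1,i2:blt.BR and.ALU ; dual
t=2 i3,i4:add.ALU bne.BR ; dual
t=3 i5:bne.BR ; no-port BR/MEM
t=4 i6:ld.MEM ; RAW r5
t=5 i7,i8:or.ALU sll.ALU ; dual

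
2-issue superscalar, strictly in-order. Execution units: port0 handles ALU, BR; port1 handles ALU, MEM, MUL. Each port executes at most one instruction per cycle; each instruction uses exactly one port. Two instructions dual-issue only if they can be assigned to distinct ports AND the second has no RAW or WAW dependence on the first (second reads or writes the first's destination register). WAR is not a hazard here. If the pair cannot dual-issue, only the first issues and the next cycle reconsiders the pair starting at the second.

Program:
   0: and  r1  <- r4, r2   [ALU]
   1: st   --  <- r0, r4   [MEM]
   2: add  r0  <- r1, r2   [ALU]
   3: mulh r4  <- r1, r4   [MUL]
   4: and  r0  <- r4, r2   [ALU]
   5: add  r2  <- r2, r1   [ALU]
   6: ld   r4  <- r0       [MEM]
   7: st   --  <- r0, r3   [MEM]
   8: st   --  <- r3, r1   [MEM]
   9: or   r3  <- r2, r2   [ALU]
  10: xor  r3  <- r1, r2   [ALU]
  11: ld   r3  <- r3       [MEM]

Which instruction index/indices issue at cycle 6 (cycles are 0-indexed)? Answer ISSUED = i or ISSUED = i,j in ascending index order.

ISSUED = 10

  cy0 -> i0&i1 (and/st) 2-wide
  cy1 -> i2&i3 (add/mulh) 2-wide
  cy2 -> i4&i5 (and/add) 2-wide
  cy3 -> i6 (ld) no-port MEM/MEM
  cy4 -> i7 (st) no-port MEM/MEM
  cy5 -> i8&i9 (st/or) 2-wide
  cy6 -> i10 (xor) RAW+WAW r3
  cy7 -> i11 (ld) tail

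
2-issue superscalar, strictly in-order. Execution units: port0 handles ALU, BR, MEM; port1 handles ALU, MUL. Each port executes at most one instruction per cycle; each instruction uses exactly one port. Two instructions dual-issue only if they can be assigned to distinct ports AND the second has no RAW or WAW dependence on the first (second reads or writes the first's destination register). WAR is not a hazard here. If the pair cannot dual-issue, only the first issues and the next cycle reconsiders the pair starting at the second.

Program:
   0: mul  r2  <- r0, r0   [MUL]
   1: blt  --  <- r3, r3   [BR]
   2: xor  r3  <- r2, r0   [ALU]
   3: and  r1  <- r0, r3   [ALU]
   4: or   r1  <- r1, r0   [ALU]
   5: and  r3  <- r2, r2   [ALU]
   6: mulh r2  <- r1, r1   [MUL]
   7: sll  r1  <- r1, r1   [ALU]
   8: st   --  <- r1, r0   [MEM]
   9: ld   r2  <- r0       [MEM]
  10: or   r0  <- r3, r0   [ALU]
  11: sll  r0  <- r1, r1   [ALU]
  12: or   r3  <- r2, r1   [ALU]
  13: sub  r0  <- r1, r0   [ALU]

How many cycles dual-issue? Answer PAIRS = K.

PAIRS = 5

0. mul.MUL+blt.BR @i0+i1  | 2-wide
1. xor.ALU @i2  | RAW r3
2. and.ALU @i3  | RAW+WAW r1
3. or.ALU+and.ALU @i4+i5  | 2-wide
4. mulh.MUL+sll.ALU @i6+i7  | 2-wide
5. st.MEM @i8  | no-port MEM/MEM
6. ld.MEM+or.ALU @i9+i10  | 2-wide
7. sll.ALU+or.ALU @i11+i12  | 2-wide
8. sub.ALU @i13  | tail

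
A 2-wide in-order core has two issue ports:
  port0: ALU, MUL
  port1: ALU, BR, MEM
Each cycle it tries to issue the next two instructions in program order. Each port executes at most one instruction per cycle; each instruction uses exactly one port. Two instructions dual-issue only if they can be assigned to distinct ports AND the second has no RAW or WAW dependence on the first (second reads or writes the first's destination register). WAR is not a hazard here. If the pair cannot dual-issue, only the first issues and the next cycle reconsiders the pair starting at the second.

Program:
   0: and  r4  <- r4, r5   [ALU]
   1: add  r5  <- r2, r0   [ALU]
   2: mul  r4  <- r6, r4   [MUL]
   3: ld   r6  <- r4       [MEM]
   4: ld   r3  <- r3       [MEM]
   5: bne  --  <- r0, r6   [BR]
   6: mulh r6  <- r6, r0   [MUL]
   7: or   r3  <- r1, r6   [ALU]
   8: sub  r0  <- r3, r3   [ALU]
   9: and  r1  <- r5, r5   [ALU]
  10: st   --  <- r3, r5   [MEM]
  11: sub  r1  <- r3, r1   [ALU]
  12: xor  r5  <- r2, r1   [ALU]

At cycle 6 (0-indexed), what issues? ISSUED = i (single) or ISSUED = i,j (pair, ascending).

  cy0 -> i0+i1 (and.ALU;add.ALU) dual
  cy1 -> i2 (mul.MUL) RAW r4
  cy2 -> i3 (ld.MEM) no-port MEM/MEM
  cy3 -> i4 (ld.MEM) no-port MEM/BR
  cy4 -> i5+i6 (bne.BR;mulh.MUL) dual
  cy5 -> i7 (or.ALU) RAW r3
  cy6 -> i8+i9 (sub.ALU;and.ALU) dual
  cy7 -> i10+i11 (st.MEM;sub.ALU) dual
  cy8 -> i12 (xor.ALU) tail

ISSUED = 8,9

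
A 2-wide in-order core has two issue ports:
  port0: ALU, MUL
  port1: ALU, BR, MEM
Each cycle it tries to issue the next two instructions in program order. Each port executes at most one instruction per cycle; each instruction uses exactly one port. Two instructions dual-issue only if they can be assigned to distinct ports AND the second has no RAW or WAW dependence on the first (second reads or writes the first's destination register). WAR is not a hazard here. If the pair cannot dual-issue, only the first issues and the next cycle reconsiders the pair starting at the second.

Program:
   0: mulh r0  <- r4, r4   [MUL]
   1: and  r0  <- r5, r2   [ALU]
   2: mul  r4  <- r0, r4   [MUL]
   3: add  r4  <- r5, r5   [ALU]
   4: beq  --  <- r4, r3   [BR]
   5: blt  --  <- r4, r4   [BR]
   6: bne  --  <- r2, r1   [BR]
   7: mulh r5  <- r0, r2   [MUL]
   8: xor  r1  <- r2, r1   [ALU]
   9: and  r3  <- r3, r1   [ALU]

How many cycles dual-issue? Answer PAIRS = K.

PAIRS = 1

c0: i0 mulh  WAW r0
c1: i1 and  RAW r0
c2: i2 mul  WAW r4
c3: i3 add  RAW r4
c4: i4 beq  no-port BR/BR
c5: i5 blt  no-port BR/BR
c6: i6&i7 bne;mulh  pair
c7: i8 xor  RAW r1
c8: i9 and  tail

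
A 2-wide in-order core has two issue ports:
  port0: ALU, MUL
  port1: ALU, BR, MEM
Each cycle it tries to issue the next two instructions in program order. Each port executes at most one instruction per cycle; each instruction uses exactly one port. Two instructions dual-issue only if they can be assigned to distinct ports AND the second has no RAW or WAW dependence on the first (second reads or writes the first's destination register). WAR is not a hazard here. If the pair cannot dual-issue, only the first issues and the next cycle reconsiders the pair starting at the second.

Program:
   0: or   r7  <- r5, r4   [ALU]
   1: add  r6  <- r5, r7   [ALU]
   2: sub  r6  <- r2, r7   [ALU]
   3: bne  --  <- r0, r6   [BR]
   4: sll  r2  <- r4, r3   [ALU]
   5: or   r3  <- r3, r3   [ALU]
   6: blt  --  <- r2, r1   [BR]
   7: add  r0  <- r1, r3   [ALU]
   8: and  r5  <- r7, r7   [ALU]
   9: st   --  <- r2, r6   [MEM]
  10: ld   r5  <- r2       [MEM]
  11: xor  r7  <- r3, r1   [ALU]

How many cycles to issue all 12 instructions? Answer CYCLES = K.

CYCLES = 8

0. or @i0  | RAW r7
1. add @i1  | WAW r6
2. sub @i2  | RAW r6
3. bne/sll @i3/i4  | dual
4. or/blt @i5/i6  | dual
5. add/and @i7/i8  | dual
6. st @i9  | no-port MEM/MEM
7. ld/xor @i10/i11  | dual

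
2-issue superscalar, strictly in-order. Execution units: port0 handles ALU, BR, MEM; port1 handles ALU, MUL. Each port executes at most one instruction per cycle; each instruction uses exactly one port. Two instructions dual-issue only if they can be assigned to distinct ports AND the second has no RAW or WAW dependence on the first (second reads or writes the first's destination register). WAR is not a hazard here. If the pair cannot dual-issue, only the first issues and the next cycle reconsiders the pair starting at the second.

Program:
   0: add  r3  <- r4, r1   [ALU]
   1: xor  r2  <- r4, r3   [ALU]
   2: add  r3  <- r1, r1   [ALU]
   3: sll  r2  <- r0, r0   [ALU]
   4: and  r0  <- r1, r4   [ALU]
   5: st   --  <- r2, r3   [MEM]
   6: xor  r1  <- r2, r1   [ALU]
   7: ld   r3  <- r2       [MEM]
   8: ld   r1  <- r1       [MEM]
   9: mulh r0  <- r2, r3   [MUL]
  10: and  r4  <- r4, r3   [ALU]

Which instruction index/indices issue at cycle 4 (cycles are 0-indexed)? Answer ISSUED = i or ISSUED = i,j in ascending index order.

ISSUED = 7

#0 head=0: add.ALU i0 RAW r3
#1 head=1: xor.ALU+add.ALU i1/i2 dual
#2 head=3: sll.ALU+and.ALU i3/i4 dual
#3 head=5: st.MEM+xor.ALU i5/i6 dual
#4 head=7: ld.MEM i7 no-port MEM/MEM
#5 head=8: ld.MEM+mulh.MUL i8/i9 dual
#6 head=10: and.ALU i10 tail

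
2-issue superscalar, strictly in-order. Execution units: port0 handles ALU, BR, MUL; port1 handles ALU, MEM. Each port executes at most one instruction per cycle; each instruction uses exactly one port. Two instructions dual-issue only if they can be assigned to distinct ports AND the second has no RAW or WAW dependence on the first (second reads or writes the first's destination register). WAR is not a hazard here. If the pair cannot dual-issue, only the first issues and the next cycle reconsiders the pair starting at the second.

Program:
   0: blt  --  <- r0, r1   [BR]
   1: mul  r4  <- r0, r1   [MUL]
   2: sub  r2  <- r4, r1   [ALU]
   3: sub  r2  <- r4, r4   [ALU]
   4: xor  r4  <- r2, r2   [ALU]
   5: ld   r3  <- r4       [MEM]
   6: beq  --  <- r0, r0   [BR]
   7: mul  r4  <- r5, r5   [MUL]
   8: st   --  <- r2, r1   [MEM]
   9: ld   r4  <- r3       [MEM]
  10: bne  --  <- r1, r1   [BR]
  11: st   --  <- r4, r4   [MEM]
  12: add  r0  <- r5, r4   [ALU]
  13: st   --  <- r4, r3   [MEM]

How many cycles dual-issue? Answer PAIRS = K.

PAIRS = 4

[0] i0  blt.BR  -- no-port BR/MUL
[1] i1  mul.MUL  -- RAW r4
[2] i2  sub.ALU  -- WAW r2
[3] i3  sub.ALU  -- RAW r2
[4] i4  xor.ALU  -- RAW r4
[5] i5&i6  ld.MEM+beq.BR  -- dual
[6] i7&i8  mul.MUL+st.MEM  -- dual
[7] i9&i10  ld.MEM+bne.BR  -- dual
[8] i11&i12  st.MEM+add.ALU  -- dual
[9] i13  st.MEM  -- tail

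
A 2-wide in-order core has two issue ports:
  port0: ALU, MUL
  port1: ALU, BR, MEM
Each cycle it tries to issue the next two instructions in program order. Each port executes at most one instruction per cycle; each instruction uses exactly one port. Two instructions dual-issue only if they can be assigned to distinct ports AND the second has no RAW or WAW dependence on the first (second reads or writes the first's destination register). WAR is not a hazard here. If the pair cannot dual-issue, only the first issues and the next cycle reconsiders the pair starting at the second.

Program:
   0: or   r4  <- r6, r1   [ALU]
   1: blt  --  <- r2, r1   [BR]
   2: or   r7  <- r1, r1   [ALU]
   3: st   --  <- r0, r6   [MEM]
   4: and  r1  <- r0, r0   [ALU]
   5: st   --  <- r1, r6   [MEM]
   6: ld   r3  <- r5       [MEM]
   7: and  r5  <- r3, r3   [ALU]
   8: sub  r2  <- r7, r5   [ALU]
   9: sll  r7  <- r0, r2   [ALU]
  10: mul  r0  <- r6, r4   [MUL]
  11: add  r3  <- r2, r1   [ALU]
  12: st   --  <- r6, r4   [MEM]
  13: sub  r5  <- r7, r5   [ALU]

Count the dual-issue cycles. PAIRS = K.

[0] i0,i1  or;blt  -- dual
[1] i2,i3  or;st  -- dual
[2] i4  and  -- RAW r1
[3] i5  st  -- no-port MEM/MEM
[4] i6  ld  -- RAW r3
[5] i7  and  -- RAW r5
[6] i8  sub  -- RAW r2
[7] i9,i10  sll;mul  -- dual
[8] i11,i12  add;st  -- dual
[9] i13  sub  -- tail

PAIRS = 4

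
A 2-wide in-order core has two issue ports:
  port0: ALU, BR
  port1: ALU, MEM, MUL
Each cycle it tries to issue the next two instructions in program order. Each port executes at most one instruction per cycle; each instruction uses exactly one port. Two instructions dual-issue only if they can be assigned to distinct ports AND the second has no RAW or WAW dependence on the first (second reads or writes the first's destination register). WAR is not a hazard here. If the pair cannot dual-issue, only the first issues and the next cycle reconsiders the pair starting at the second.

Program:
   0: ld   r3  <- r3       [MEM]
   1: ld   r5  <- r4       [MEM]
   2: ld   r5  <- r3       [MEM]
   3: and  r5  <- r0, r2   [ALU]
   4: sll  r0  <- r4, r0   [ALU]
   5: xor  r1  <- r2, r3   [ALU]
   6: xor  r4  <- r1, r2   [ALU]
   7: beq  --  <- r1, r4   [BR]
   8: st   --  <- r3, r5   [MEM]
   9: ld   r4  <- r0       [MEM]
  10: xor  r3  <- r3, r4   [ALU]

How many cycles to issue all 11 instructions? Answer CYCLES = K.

CYCLES = 9

#0 head=0: ld i0 no-port MEM/MEM
#1 head=1: ld i1 no-port MEM/MEM
#2 head=2: ld i2 WAW r5
#3 head=3: and;sll i3&i4 2-wide
#4 head=5: xor i5 RAW r1
#5 head=6: xor i6 RAW r4
#6 head=7: beq;st i7&i8 2-wide
#7 head=9: ld i9 RAW r4
#8 head=10: xor i10 tail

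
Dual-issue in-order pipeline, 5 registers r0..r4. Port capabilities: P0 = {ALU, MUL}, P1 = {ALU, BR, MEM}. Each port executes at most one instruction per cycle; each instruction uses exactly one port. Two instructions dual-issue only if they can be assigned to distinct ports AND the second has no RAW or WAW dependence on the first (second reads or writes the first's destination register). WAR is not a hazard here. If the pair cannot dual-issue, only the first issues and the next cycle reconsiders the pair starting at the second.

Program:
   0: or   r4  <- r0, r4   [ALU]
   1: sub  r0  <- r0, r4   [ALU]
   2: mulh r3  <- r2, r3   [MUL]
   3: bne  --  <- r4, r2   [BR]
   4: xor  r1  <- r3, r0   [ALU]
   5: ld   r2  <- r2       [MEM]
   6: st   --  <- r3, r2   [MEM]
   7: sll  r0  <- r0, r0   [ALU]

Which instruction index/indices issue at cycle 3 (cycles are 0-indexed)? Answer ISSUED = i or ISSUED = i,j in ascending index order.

#0 head=0: or.ALU i0 RAW r4
#1 head=1: sub.ALU mulh.MUL i1&i2 2-wide
#2 head=3: bne.BR xor.ALU i3&i4 2-wide
#3 head=5: ld.MEM i5 no-port MEM/MEM
#4 head=6: st.MEM sll.ALU i6&i7 2-wide

ISSUED = 5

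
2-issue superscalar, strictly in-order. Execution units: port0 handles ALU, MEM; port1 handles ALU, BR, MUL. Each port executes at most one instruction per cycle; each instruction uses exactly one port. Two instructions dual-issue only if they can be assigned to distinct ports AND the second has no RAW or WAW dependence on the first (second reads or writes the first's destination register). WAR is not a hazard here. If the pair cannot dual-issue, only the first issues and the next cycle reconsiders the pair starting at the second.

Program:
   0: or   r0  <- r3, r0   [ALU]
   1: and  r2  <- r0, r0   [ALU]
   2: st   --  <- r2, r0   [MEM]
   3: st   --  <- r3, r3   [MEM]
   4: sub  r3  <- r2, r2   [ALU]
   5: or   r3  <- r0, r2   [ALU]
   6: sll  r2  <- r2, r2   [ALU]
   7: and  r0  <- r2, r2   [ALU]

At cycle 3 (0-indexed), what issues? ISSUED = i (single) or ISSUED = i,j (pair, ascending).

ISSUED = 3,4

t=0 i0:or.ALU ; RAW r0
t=1 i1:and.ALU ; RAW r2
t=2 i2:st.MEM ; no-port MEM/MEM
t=3 i3&i4:st.MEM+sub.ALU ; pair
t=4 i5&i6:or.ALU+sll.ALU ; pair
t=5 i7:and.ALU ; tail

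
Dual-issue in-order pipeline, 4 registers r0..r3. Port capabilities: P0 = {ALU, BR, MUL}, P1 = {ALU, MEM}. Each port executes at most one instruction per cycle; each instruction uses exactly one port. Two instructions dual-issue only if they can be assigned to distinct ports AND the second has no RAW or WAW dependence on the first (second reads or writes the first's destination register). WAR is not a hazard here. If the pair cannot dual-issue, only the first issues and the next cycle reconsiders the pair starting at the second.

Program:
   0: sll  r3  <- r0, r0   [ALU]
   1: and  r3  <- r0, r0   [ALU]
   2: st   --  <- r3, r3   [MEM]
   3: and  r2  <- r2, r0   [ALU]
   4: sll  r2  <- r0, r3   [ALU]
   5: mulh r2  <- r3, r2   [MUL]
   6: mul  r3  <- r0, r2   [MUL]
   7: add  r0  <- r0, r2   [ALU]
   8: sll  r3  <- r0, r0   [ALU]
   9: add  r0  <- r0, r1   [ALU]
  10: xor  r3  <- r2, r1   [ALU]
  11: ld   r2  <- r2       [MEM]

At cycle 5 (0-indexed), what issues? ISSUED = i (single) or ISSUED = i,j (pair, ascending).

t=0 i0:sll.ALU ; WAW r3
t=1 i1:and.ALU ; RAW r3
t=2 i2/i3:st.MEM/and.ALU ; 2-wide
t=3 i4:sll.ALU ; RAW+WAW r2
t=4 i5:mulh.MUL ; no-port MUL/MUL
t=5 i6/i7:mul.MUL/add.ALU ; 2-wide
t=6 i8/i9:sll.ALU/add.ALU ; 2-wide
t=7 i10/i11:xor.ALU/ld.MEM ; 2-wide

ISSUED = 6,7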